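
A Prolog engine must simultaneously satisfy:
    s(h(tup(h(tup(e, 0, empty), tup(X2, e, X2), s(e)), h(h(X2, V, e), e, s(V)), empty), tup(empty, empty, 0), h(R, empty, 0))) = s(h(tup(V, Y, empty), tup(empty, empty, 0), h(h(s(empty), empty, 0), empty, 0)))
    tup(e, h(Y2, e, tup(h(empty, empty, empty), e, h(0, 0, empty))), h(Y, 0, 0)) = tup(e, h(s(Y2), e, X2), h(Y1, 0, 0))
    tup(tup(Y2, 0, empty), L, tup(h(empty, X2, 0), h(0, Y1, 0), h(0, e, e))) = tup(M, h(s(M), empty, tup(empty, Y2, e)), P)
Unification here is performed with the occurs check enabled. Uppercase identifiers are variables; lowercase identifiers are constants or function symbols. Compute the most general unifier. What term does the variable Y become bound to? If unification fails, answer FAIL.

Decompose s/1: h(tup(h(tup(e, 0, empty), tup(X2, e, X2), s(e)), h(h(X2, V, e), e, s(V)), empty), tup(empty, empty, 0), h(R, empty, 0)) = h(tup(V, Y, empty), tup(empty, empty, 0), h(h(s(empty), empty, 0), empty, 0)).
Decompose h/3: tup(h(tup(e, 0, empty), tup(X2, e, X2), s(e)), h(h(X2, V, e), e, s(V)), empty) = tup(V, Y, empty),  tup(empty, empty, 0) = tup(empty, empty, 0),  h(R, empty, 0) = h(h(s(empty), empty, 0), empty, 0).
Decompose tup/3: h(tup(e, 0, empty), tup(X2, e, X2), s(e)) = V,  h(h(X2, V, e), e, s(V)) = Y,  empty = empty.
Bind V := h(tup(e, 0, empty), tup(X2, e, X2), s(e)); substituting into the one remaining equation that mentions V gives: h(h(X2, h(tup(e, 0, empty), tup(X2, e, X2), s(e)), e), e, s(h(tup(e, 0, empty), tup(X2, e, X2), s(e)))) = Y.
Bind Y := h(h(X2, h(tup(e, 0, empty), tup(X2, e, X2), s(e)), e), e, s(h(tup(e, 0, empty), tup(X2, e, X2), s(e)))); substituting into the one remaining equation that mentions Y gives: tup(e, h(Y2, e, tup(h(empty, empty, empty), e, h(0, 0, empty))), h(h(h(X2, h(tup(e, 0, empty), tup(X2, e, X2), s(e)), e), e, s(h(tup(e, 0, empty), tup(X2, e, X2), s(e)))), 0, 0)) = tup(e, h(s(Y2), e, X2), h(Y1, 0, 0)).
Delete trivial equation empty = empty.
Delete trivial equation tup(empty, empty, 0) = tup(empty, empty, 0).
Decompose h/3: R = h(s(empty), empty, 0),  empty = empty,  0 = 0.
Bind R := h(s(empty), empty, 0); no other remaining equation mentions R.
Delete trivial equation empty = empty.
Delete trivial equation 0 = 0.
Decompose tup/3: e = e,  h(Y2, e, tup(h(empty, empty, empty), e, h(0, 0, empty))) = h(s(Y2), e, X2),  h(h(h(X2, h(tup(e, 0, empty), tup(X2, e, X2), s(e)), e), e, s(h(tup(e, 0, empty), tup(X2, e, X2), s(e)))), 0, 0) = h(Y1, 0, 0).
Delete trivial equation e = e.
Decompose h/3: Y2 = s(Y2),  e = e,  tup(h(empty, empty, empty), e, h(0, 0, empty)) = X2.
Occurs check fails: Y2 occurs in s(Y2); the equation Y2 = s(Y2) has no finite solution.

FAIL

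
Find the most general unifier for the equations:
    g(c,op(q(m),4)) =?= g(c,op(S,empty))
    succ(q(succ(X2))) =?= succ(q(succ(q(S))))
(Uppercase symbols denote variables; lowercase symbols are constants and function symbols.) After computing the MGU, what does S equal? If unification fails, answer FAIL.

FAIL

Decompose g/2: c =?= c,  op(q(m),4) =?= op(S,empty).
Delete trivial equation c =?= c.
Decompose op/2: q(m) =?= S,  4 =?= empty.
Bind S := q(m); substituting into the one remaining equation that mentions S gives: succ(q(succ(X2))) =?= succ(q(succ(q(q(m))))).
Clash: constants 4 and empty differ; no unifier exists.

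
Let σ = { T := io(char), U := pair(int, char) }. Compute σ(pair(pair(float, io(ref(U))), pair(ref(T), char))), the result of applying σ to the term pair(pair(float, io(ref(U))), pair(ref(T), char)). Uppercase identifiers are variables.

Replace each occurrence of T with io(char).
Replace each occurrence of U with pair(int, char).
Result: pair(pair(float, io(ref(pair(int, char)))), pair(ref(io(char)), char)).

pair(pair(float, io(ref(pair(int, char)))), pair(ref(io(char)), char))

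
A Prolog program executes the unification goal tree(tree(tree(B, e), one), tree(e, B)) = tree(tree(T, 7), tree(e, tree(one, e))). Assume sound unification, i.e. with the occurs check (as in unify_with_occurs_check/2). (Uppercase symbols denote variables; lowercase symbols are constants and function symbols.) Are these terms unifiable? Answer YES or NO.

Decompose tree/2: tree(tree(B, e), one) = tree(T, 7),  tree(e, B) = tree(e, tree(one, e)).
Decompose tree/2: tree(B, e) = T,  one = 7.
Bind T := tree(B, e); no other remaining equation mentions T.
Clash: constants one and 7 differ; no unifier exists.

NO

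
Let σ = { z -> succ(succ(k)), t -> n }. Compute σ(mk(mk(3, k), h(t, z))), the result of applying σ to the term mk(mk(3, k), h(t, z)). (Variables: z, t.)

Replace each occurrence of z with succ(succ(k)).
Replace each occurrence of t with n.
Result: mk(mk(3, k), h(n, succ(succ(k)))).

mk(mk(3, k), h(n, succ(succ(k))))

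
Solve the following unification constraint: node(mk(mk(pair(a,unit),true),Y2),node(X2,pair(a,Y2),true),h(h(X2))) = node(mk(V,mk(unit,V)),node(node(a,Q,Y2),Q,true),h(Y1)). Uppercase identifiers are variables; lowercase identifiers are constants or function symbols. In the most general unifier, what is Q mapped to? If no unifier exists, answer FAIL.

Decompose node/3: mk(mk(pair(a,unit),true),Y2) = mk(V,mk(unit,V)),  node(X2,pair(a,Y2),true) = node(node(a,Q,Y2),Q,true),  h(h(X2)) = h(Y1).
Decompose mk/2: mk(pair(a,unit),true) = V,  Y2 = mk(unit,V).
Bind V := mk(pair(a,unit),true); substituting into the one remaining equation that mentions V gives: Y2 = mk(unit,mk(pair(a,unit),true)).
Bind Y2 := mk(unit,mk(pair(a,unit),true)); substituting into the one remaining equation that mentions Y2 gives: node(X2,pair(a,mk(unit,mk(pair(a,unit),true))),true) = node(node(a,Q,mk(unit,mk(pair(a,unit),true))),Q,true).
Decompose node/3: X2 = node(a,Q,mk(unit,mk(pair(a,unit),true))),  pair(a,mk(unit,mk(pair(a,unit),true))) = Q,  true = true.
Bind X2 := node(a,Q,mk(unit,mk(pair(a,unit),true))); substituting into the one remaining equation that mentions X2 gives: h(h(node(a,Q,mk(unit,mk(pair(a,unit),true))))) = h(Y1).
Bind Q := pair(a,mk(unit,mk(pair(a,unit),true))); substituting into the one remaining equation that mentions Q gives: h(h(node(a,pair(a,mk(unit,mk(pair(a,unit),true))),mk(unit,mk(pair(a,unit),true))))) = h(Y1). Substituting into the earlier binding gives X2 := node(a,pair(a,mk(unit,mk(pair(a,unit),true))),mk(unit,mk(pair(a,unit),true))).
Delete trivial equation true = true.
Decompose h/1: h(node(a,pair(a,mk(unit,mk(pair(a,unit),true))),mk(unit,mk(pair(a,unit),true)))) = Y1.
Bind Y1 := h(node(a,pair(a,mk(unit,mk(pair(a,unit),true))),mk(unit,mk(pair(a,unit),true)))).
MGU = { V ↦ mk(pair(a,unit),true), Y2 ↦ mk(unit,mk(pair(a,unit),true)), X2 ↦ node(a,pair(a,mk(unit,mk(pair(a,unit),true))),mk(unit,mk(pair(a,unit),true))), Q ↦ pair(a,mk(unit,mk(pair(a,unit),true))), Y1 ↦ h(node(a,pair(a,mk(unit,mk(pair(a,unit),true))),mk(unit,mk(pair(a,unit),true)))) }, so Q ↦ pair(a,mk(unit,mk(pair(a,unit),true))).

pair(a,mk(unit,mk(pair(a,unit),true)))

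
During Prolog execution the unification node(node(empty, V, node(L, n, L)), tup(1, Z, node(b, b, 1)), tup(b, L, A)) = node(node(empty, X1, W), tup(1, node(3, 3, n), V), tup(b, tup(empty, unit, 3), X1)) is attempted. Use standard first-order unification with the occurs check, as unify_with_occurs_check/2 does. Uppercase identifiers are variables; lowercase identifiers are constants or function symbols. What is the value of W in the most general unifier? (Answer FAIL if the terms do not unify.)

Decompose node/3: node(empty, V, node(L, n, L)) = node(empty, X1, W),  tup(1, Z, node(b, b, 1)) = tup(1, node(3, 3, n), V),  tup(b, L, A) = tup(b, tup(empty, unit, 3), X1).
Decompose node/3: empty = empty,  V = X1,  node(L, n, L) = W.
Delete trivial equation empty = empty.
Bind V := X1; substituting into the one remaining equation that mentions V gives: tup(1, Z, node(b, b, 1)) = tup(1, node(3, 3, n), X1).
Bind W := node(L, n, L); no other remaining equation mentions W.
Decompose tup/3: 1 = 1,  Z = node(3, 3, n),  node(b, b, 1) = X1.
Delete trivial equation 1 = 1.
Bind Z := node(3, 3, n); no other remaining equation mentions Z.
Bind X1 := node(b, b, 1); substituting into the remaining equation gives: tup(b, L, A) = tup(b, tup(empty, unit, 3), node(b, b, 1)). Substituting into the earlier binding gives V := node(b, b, 1).
Decompose tup/3: b = b,  L = tup(empty, unit, 3),  A = node(b, b, 1).
Delete trivial equation b = b.
Bind L := tup(empty, unit, 3); no other remaining equation mentions L. Substituting into the earlier binding gives W := node(tup(empty, unit, 3), n, tup(empty, unit, 3)).
Bind A := node(b, b, 1).
MGU = { V = node(b, b, 1), W = node(tup(empty, unit, 3), n, tup(empty, unit, 3)), Z = node(3, 3, n), X1 = node(b, b, 1), L = tup(empty, unit, 3), A = node(b, b, 1) }, so W = node(tup(empty, unit, 3), n, tup(empty, unit, 3)).

node(tup(empty, unit, 3), n, tup(empty, unit, 3))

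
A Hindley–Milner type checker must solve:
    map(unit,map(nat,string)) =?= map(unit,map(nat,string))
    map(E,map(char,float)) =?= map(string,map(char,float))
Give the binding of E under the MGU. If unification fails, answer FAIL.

string

Delete trivial equation map(unit,map(nat,string)) =?= map(unit,map(nat,string)).
Decompose map/2: E =?= string,  map(char,float) =?= map(char,float).
Bind E := string; no other remaining equation mentions E.
Delete trivial equation map(char,float) =?= map(char,float).
MGU = { E -> string }, so E -> string.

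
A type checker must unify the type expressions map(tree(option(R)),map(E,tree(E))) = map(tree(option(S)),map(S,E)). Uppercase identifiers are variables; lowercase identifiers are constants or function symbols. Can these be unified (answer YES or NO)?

NO

Decompose map/2: tree(option(R)) = tree(option(S)),  map(E,tree(E)) = map(S,E).
Decompose tree/1: option(R) = option(S).
Decompose option/1: R = S.
Bind R := S; no other remaining equation mentions R.
Decompose map/2: E = S,  tree(E) = E.
Bind E := S; substituting into the remaining equation gives: tree(S) = S.
Occurs check fails: S occurs in tree(S); the equation S = tree(S) has no finite solution.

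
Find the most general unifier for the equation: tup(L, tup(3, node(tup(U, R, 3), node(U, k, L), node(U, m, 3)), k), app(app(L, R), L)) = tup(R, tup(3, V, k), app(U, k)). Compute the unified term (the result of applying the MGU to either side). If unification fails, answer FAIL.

Decompose tup/3: L = R,  tup(3, node(tup(U, R, 3), node(U, k, L), node(U, m, 3)), k) = tup(3, V, k),  app(app(L, R), L) = app(U, k).
Bind L := R; substituting into the remaining equations gives: tup(3, node(tup(U, R, 3), node(U, k, R), node(U, m, 3)), k) = tup(3, V, k),  app(app(R, R), R) = app(U, k).
Decompose tup/3: 3 = 3,  node(tup(U, R, 3), node(U, k, R), node(U, m, 3)) = V,  k = k.
Delete trivial equation 3 = 3.
Bind V := node(tup(U, R, 3), node(U, k, R), node(U, m, 3)); no other remaining equation mentions V.
Delete trivial equation k = k.
Decompose app/2: app(R, R) = U,  R = k.
Bind U := app(R, R); no other remaining equation mentions U. Substituting into the earlier binding gives V := node(tup(app(R, R), R, 3), node(app(R, R), k, R), node(app(R, R), m, 3)).
Bind R := k. Substituting into the earlier bindings gives L := k, V := node(tup(app(k, k), k, 3), node(app(k, k), k, k), node(app(k, k), m, 3)), U := app(k, k).
Applying the MGU to either side gives tup(k, tup(3, node(tup(app(k, k), k, 3), node(app(k, k), k, k), node(app(k, k), m, 3)), k), app(app(k, k), k)).

tup(k, tup(3, node(tup(app(k, k), k, 3), node(app(k, k), k, k), node(app(k, k), m, 3)), k), app(app(k, k), k))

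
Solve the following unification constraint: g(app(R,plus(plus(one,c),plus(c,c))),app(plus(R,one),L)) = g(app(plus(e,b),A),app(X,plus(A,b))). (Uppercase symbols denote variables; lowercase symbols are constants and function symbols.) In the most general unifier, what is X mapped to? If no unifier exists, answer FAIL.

plus(plus(e,b),one)

Decompose g/2: app(R,plus(plus(one,c),plus(c,c))) = app(plus(e,b),A),  app(plus(R,one),L) = app(X,plus(A,b)).
Decompose app/2: R = plus(e,b),  plus(plus(one,c),plus(c,c)) = A.
Bind R := plus(e,b); substituting into the one remaining equation that mentions R gives: app(plus(plus(e,b),one),L) = app(X,plus(A,b)).
Bind A := plus(plus(one,c),plus(c,c)); substituting into the remaining equation gives: app(plus(plus(e,b),one),L) = app(X,plus(plus(plus(one,c),plus(c,c)),b)).
Decompose app/2: plus(plus(e,b),one) = X,  L = plus(plus(plus(one,c),plus(c,c)),b).
Bind X := plus(plus(e,b),one); no other remaining equation mentions X.
Bind L := plus(plus(plus(one,c),plus(c,c)),b).
MGU = { R -> plus(e,b), A -> plus(plus(one,c),plus(c,c)), X -> plus(plus(e,b),one), L -> plus(plus(plus(one,c),plus(c,c)),b) }, so X -> plus(plus(e,b),one).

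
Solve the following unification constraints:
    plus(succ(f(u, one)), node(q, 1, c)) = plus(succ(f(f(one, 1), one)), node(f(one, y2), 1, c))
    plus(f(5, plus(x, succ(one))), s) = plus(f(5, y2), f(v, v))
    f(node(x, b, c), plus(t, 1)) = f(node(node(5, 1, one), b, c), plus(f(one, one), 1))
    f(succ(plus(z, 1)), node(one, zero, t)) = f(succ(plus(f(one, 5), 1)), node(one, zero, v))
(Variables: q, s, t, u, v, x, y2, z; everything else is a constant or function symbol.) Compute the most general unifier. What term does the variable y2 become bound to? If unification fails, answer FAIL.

plus(node(5, 1, one), succ(one))

Decompose plus/2: succ(f(u, one)) = succ(f(f(one, 1), one)),  node(q, 1, c) = node(f(one, y2), 1, c).
Decompose succ/1: f(u, one) = f(f(one, 1), one).
Decompose f/2: u = f(one, 1),  one = one.
Bind u := f(one, 1); no other remaining equation mentions u.
Delete trivial equation one = one.
Decompose node/3: q = f(one, y2),  1 = 1,  c = c.
Bind q := f(one, y2); no other remaining equation mentions q.
Delete trivial equation 1 = 1.
Delete trivial equation c = c.
Decompose plus/2: f(5, plus(x, succ(one))) = f(5, y2),  s = f(v, v).
Decompose f/2: 5 = 5,  plus(x, succ(one)) = y2.
Delete trivial equation 5 = 5.
Bind y2 := plus(x, succ(one)); no other remaining equation mentions y2. Substituting into the earlier binding gives q := f(one, plus(x, succ(one))).
Bind s := f(v, v); no other remaining equation mentions s.
Decompose f/2: node(x, b, c) = node(node(5, 1, one), b, c),  plus(t, 1) = plus(f(one, one), 1).
Decompose node/3: x = node(5, 1, one),  b = b,  c = c.
Bind x := node(5, 1, one); no other remaining equation mentions x. Substituting into the earlier bindings gives q := f(one, plus(node(5, 1, one), succ(one))), y2 := plus(node(5, 1, one), succ(one)).
Delete trivial equation b = b.
Delete trivial equation c = c.
Decompose plus/2: t = f(one, one),  1 = 1.
Bind t := f(one, one); substituting into the one remaining equation that mentions t gives: f(succ(plus(z, 1)), node(one, zero, f(one, one))) = f(succ(plus(f(one, 5), 1)), node(one, zero, v)).
Delete trivial equation 1 = 1.
Decompose f/2: succ(plus(z, 1)) = succ(plus(f(one, 5), 1)),  node(one, zero, f(one, one)) = node(one, zero, v).
Decompose succ/1: plus(z, 1) = plus(f(one, 5), 1).
Decompose plus/2: z = f(one, 5),  1 = 1.
Bind z := f(one, 5); no other remaining equation mentions z.
Delete trivial equation 1 = 1.
Decompose node/3: one = one,  zero = zero,  f(one, one) = v.
Delete trivial equation one = one.
Delete trivial equation zero = zero.
Bind v := f(one, one). Substituting into the earlier binding gives s := f(f(one, one), f(one, one)).
MGU = { u := f(one, 1), q := f(one, plus(node(5, 1, one), succ(one))), y2 := plus(node(5, 1, one), succ(one)), s := f(f(one, one), f(one, one)), x := node(5, 1, one), t := f(one, one), z := f(one, 5), v := f(one, one) }, so y2 := plus(node(5, 1, one), succ(one)).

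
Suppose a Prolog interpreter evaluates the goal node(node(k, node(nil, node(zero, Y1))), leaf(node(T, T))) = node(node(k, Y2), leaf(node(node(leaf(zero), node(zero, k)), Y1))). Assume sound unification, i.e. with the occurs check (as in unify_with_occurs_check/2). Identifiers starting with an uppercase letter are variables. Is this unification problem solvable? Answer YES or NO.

Decompose node/2: node(k, node(nil, node(zero, Y1))) = node(k, Y2),  leaf(node(T, T)) = leaf(node(node(leaf(zero), node(zero, k)), Y1)).
Decompose node/2: k = k,  node(nil, node(zero, Y1)) = Y2.
Delete trivial equation k = k.
Bind Y2 := node(nil, node(zero, Y1)); no other remaining equation mentions Y2.
Decompose leaf/1: node(T, T) = node(node(leaf(zero), node(zero, k)), Y1).
Decompose node/2: T = node(leaf(zero), node(zero, k)),  T = Y1.
Bind T := node(leaf(zero), node(zero, k)); substituting into the remaining equation gives: node(leaf(zero), node(zero, k)) = Y1.
Bind Y1 := node(leaf(zero), node(zero, k)). Substituting into the earlier binding gives Y2 := node(nil, node(zero, node(leaf(zero), node(zero, k)))).
No equations remain and no clash or occurs-check failure arose, so a unifier exists.

YES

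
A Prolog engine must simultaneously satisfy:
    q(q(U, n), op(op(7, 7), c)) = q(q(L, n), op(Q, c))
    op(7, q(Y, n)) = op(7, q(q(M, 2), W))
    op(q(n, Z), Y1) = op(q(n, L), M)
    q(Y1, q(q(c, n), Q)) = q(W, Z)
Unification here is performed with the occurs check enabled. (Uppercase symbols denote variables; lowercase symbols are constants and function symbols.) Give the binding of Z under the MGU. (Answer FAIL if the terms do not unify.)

Decompose q/2: q(U, n) = q(L, n),  op(op(7, 7), c) = op(Q, c).
Decompose q/2: U = L,  n = n.
Bind U := L; no other remaining equation mentions U.
Delete trivial equation n = n.
Decompose op/2: op(7, 7) = Q,  c = c.
Bind Q := op(7, 7); substituting into the one remaining equation that mentions Q gives: q(Y1, q(q(c, n), op(7, 7))) = q(W, Z).
Delete trivial equation c = c.
Decompose op/2: 7 = 7,  q(Y, n) = q(q(M, 2), W).
Delete trivial equation 7 = 7.
Decompose q/2: Y = q(M, 2),  n = W.
Bind Y := q(M, 2); no other remaining equation mentions Y.
Bind W := n; substituting into the one remaining equation that mentions W gives: q(Y1, q(q(c, n), op(7, 7))) = q(n, Z).
Decompose op/2: q(n, Z) = q(n, L),  Y1 = M.
Decompose q/2: n = n,  Z = L.
Delete trivial equation n = n.
Bind Z := L; substituting into the one remaining equation that mentions Z gives: q(Y1, q(q(c, n), op(7, 7))) = q(n, L).
Bind Y1 := M; substituting into the remaining equation gives: q(M, q(q(c, n), op(7, 7))) = q(n, L).
Decompose q/2: M = n,  q(q(c, n), op(7, 7)) = L.
Bind M := n; no other remaining equation mentions M. Substituting into the earlier bindings gives Y := q(n, 2), Y1 := n.
Bind L := q(q(c, n), op(7, 7)). Substituting into the earlier bindings gives U := q(q(c, n), op(7, 7)), Z := q(q(c, n), op(7, 7)).
MGU = { U ↦ q(q(c, n), op(7, 7)), Q ↦ op(7, 7), Y ↦ q(n, 2), W ↦ n, Z ↦ q(q(c, n), op(7, 7)), Y1 ↦ n, M ↦ n, L ↦ q(q(c, n), op(7, 7)) }, so Z ↦ q(q(c, n), op(7, 7)).

q(q(c, n), op(7, 7))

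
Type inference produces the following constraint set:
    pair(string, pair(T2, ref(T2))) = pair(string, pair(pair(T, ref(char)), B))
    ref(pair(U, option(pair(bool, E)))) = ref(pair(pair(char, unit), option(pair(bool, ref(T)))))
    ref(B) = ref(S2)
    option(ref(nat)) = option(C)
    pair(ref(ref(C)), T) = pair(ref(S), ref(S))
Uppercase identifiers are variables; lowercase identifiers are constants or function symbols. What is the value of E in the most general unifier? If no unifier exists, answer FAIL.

ref(ref(ref(ref(nat))))

Decompose pair/2: string = string,  pair(T2, ref(T2)) = pair(pair(T, ref(char)), B).
Delete trivial equation string = string.
Decompose pair/2: T2 = pair(T, ref(char)),  ref(T2) = B.
Bind T2 := pair(T, ref(char)); substituting into the one remaining equation that mentions T2 gives: ref(pair(T, ref(char))) = B.
Bind B := ref(pair(T, ref(char))); substituting into the one remaining equation that mentions B gives: ref(ref(pair(T, ref(char)))) = ref(S2).
Decompose ref/1: pair(U, option(pair(bool, E))) = pair(pair(char, unit), option(pair(bool, ref(T)))).
Decompose pair/2: U = pair(char, unit),  option(pair(bool, E)) = option(pair(bool, ref(T))).
Bind U := pair(char, unit); no other remaining equation mentions U.
Decompose option/1: pair(bool, E) = pair(bool, ref(T)).
Decompose pair/2: bool = bool,  E = ref(T).
Delete trivial equation bool = bool.
Bind E := ref(T); no other remaining equation mentions E.
Decompose ref/1: ref(pair(T, ref(char))) = S2.
Bind S2 := ref(pair(T, ref(char))); no other remaining equation mentions S2.
Decompose option/1: ref(nat) = C.
Bind C := ref(nat); substituting into the remaining equation gives: pair(ref(ref(ref(nat))), T) = pair(ref(S), ref(S)).
Decompose pair/2: ref(ref(ref(nat))) = ref(S),  T = ref(S).
Decompose ref/1: ref(ref(nat)) = S.
Bind S := ref(ref(nat)); substituting into the remaining equation gives: T = ref(ref(ref(nat))).
Bind T := ref(ref(ref(nat))). Substituting into the earlier bindings gives T2 := pair(ref(ref(ref(nat))), ref(char)), B := ref(pair(ref(ref(ref(nat))), ref(char))), E := ref(ref(ref(ref(nat)))), S2 := ref(pair(ref(ref(ref(nat))), ref(char))).
MGU = { T2 -> pair(ref(ref(ref(nat))), ref(char)), B -> ref(pair(ref(ref(ref(nat))), ref(char))), U -> pair(char, unit), E -> ref(ref(ref(ref(nat)))), S2 -> ref(pair(ref(ref(ref(nat))), ref(char))), C -> ref(nat), S -> ref(ref(nat)), T -> ref(ref(ref(nat))) }, so E -> ref(ref(ref(ref(nat)))).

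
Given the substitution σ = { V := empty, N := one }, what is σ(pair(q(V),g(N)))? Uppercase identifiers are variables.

Replace each occurrence of V with empty.
Replace each occurrence of N with one.
Result: pair(q(empty),g(one)).

pair(q(empty),g(one))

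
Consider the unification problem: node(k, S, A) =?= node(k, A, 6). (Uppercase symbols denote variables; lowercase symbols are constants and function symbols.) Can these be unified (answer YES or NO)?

YES

Decompose node/3: k =?= k,  S =?= A,  A =?= 6.
Delete trivial equation k =?= k.
Bind S := A; no other remaining equation mentions S.
Bind A := 6. Substituting into the earlier binding gives S := 6.
No equations remain and no clash or occurs-check failure arose, so a unifier exists.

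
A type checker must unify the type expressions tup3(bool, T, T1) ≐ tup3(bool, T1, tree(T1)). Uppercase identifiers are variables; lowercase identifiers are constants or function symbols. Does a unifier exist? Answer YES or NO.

Decompose tup3/3: bool ≐ bool,  T ≐ T1,  T1 ≐ tree(T1).
Delete trivial equation bool ≐ bool.
Bind T := T1; no other remaining equation mentions T.
Occurs check fails: T1 occurs in tree(T1); the equation T1 ≐ tree(T1) has no finite solution.

NO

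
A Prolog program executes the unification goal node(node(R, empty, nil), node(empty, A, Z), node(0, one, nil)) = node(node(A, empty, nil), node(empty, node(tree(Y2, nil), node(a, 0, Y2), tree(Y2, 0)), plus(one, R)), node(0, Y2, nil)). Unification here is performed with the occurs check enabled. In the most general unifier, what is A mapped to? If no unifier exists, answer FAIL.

node(tree(one, nil), node(a, 0, one), tree(one, 0))

Decompose node/3: node(R, empty, nil) = node(A, empty, nil),  node(empty, A, Z) = node(empty, node(tree(Y2, nil), node(a, 0, Y2), tree(Y2, 0)), plus(one, R)),  node(0, one, nil) = node(0, Y2, nil).
Decompose node/3: R = A,  empty = empty,  nil = nil.
Bind R := A; substituting into the one remaining equation that mentions R gives: node(empty, A, Z) = node(empty, node(tree(Y2, nil), node(a, 0, Y2), tree(Y2, 0)), plus(one, A)).
Delete trivial equation empty = empty.
Delete trivial equation nil = nil.
Decompose node/3: empty = empty,  A = node(tree(Y2, nil), node(a, 0, Y2), tree(Y2, 0)),  Z = plus(one, A).
Delete trivial equation empty = empty.
Bind A := node(tree(Y2, nil), node(a, 0, Y2), tree(Y2, 0)); substituting into the one remaining equation that mentions A gives: Z = plus(one, node(tree(Y2, nil), node(a, 0, Y2), tree(Y2, 0))). Substituting into the earlier binding gives R := node(tree(Y2, nil), node(a, 0, Y2), tree(Y2, 0)).
Bind Z := plus(one, node(tree(Y2, nil), node(a, 0, Y2), tree(Y2, 0))); no other remaining equation mentions Z.
Decompose node/3: 0 = 0,  one = Y2,  nil = nil.
Delete trivial equation 0 = 0.
Bind Y2 := one; no other remaining equation mentions Y2. Substituting into the earlier bindings gives R := node(tree(one, nil), node(a, 0, one), tree(one, 0)), A := node(tree(one, nil), node(a, 0, one), tree(one, 0)), Z := plus(one, node(tree(one, nil), node(a, 0, one), tree(one, 0))).
Delete trivial equation nil = nil.
MGU = { R ↦ node(tree(one, nil), node(a, 0, one), tree(one, 0)), A ↦ node(tree(one, nil), node(a, 0, one), tree(one, 0)), Z ↦ plus(one, node(tree(one, nil), node(a, 0, one), tree(one, 0))), Y2 ↦ one }, so A ↦ node(tree(one, nil), node(a, 0, one), tree(one, 0)).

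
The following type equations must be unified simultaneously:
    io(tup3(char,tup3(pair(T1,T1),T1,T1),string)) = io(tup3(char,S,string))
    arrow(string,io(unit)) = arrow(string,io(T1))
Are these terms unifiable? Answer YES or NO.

Decompose io/1: tup3(char,tup3(pair(T1,T1),T1,T1),string) = tup3(char,S,string).
Decompose tup3/3: char = char,  tup3(pair(T1,T1),T1,T1) = S,  string = string.
Delete trivial equation char = char.
Bind S := tup3(pair(T1,T1),T1,T1); no other remaining equation mentions S.
Delete trivial equation string = string.
Decompose arrow/2: string = string,  io(unit) = io(T1).
Delete trivial equation string = string.
Decompose io/1: unit = T1.
Bind T1 := unit. Substituting into the earlier binding gives S := tup3(pair(unit,unit),unit,unit).
No equations remain and no clash or occurs-check failure arose, so a unifier exists.

YES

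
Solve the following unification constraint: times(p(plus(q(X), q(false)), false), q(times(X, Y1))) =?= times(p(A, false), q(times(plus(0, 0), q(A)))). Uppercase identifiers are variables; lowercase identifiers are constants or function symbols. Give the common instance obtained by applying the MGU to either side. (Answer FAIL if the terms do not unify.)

times(p(plus(q(plus(0, 0)), q(false)), false), q(times(plus(0, 0), q(plus(q(plus(0, 0)), q(false))))))

Decompose times/2: p(plus(q(X), q(false)), false) =?= p(A, false),  q(times(X, Y1)) =?= q(times(plus(0, 0), q(A))).
Decompose p/2: plus(q(X), q(false)) =?= A,  false =?= false.
Bind A := plus(q(X), q(false)); substituting into the one remaining equation that mentions A gives: q(times(X, Y1)) =?= q(times(plus(0, 0), q(plus(q(X), q(false))))).
Delete trivial equation false =?= false.
Decompose q/1: times(X, Y1) =?= times(plus(0, 0), q(plus(q(X), q(false)))).
Decompose times/2: X =?= plus(0, 0),  Y1 =?= q(plus(q(X), q(false))).
Bind X := plus(0, 0); substituting into the remaining equation gives: Y1 =?= q(plus(q(plus(0, 0)), q(false))). Substituting into the earlier binding gives A := plus(q(plus(0, 0)), q(false)).
Bind Y1 := q(plus(q(plus(0, 0)), q(false))).
Applying the MGU to either side gives times(p(plus(q(plus(0, 0)), q(false)), false), q(times(plus(0, 0), q(plus(q(plus(0, 0)), q(false)))))).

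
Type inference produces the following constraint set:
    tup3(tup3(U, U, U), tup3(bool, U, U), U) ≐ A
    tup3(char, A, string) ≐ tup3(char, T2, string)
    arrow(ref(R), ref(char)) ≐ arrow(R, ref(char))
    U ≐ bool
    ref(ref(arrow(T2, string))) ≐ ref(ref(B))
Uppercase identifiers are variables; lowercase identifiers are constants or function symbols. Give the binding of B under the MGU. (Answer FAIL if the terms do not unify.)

FAIL

Bind A := tup3(tup3(U, U, U), tup3(bool, U, U), U); substituting into the one remaining equation that mentions A gives: tup3(char, tup3(tup3(U, U, U), tup3(bool, U, U), U), string) ≐ tup3(char, T2, string).
Decompose tup3/3: char ≐ char,  tup3(tup3(U, U, U), tup3(bool, U, U), U) ≐ T2,  string ≐ string.
Delete trivial equation char ≐ char.
Bind T2 := tup3(tup3(U, U, U), tup3(bool, U, U), U); substituting into the one remaining equation that mentions T2 gives: ref(ref(arrow(tup3(tup3(U, U, U), tup3(bool, U, U), U), string))) ≐ ref(ref(B)).
Delete trivial equation string ≐ string.
Decompose arrow/2: ref(R) ≐ R,  ref(char) ≐ ref(char).
Occurs check fails: R occurs in ref(R); the equation R ≐ ref(R) has no finite solution.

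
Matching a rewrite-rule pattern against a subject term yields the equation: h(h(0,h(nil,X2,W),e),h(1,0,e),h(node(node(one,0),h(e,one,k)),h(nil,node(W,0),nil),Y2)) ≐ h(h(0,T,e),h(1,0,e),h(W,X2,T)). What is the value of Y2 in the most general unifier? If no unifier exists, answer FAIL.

Decompose h/3: h(0,h(nil,X2,W),e) ≐ h(0,T,e),  h(1,0,e) ≐ h(1,0,e),  h(node(node(one,0),h(e,one,k)),h(nil,node(W,0),nil),Y2) ≐ h(W,X2,T).
Decompose h/3: 0 ≐ 0,  h(nil,X2,W) ≐ T,  e ≐ e.
Delete trivial equation 0 ≐ 0.
Bind T := h(nil,X2,W); substituting into the one remaining equation that mentions T gives: h(node(node(one,0),h(e,one,k)),h(nil,node(W,0),nil),Y2) ≐ h(W,X2,h(nil,X2,W)).
Delete trivial equation e ≐ e.
Delete trivial equation h(1,0,e) ≐ h(1,0,e).
Decompose h/3: node(node(one,0),h(e,one,k)) ≐ W,  h(nil,node(W,0),nil) ≐ X2,  Y2 ≐ h(nil,X2,W).
Bind W := node(node(one,0),h(e,one,k)); substituting into the remaining equations gives: h(nil,node(node(node(one,0),h(e,one,k)),0),nil) ≐ X2,  Y2 ≐ h(nil,X2,node(node(one,0),h(e,one,k))). Substituting into the earlier binding gives T := h(nil,X2,node(node(one,0),h(e,one,k))).
Bind X2 := h(nil,node(node(node(one,0),h(e,one,k)),0),nil); substituting into the remaining equation gives: Y2 ≐ h(nil,h(nil,node(node(node(one,0),h(e,one,k)),0),nil),node(node(one,0),h(e,one,k))). Substituting into the earlier binding gives T := h(nil,h(nil,node(node(node(one,0),h(e,one,k)),0),nil),node(node(one,0),h(e,one,k))).
Bind Y2 := h(nil,h(nil,node(node(node(one,0),h(e,one,k)),0),nil),node(node(one,0),h(e,one,k))).
MGU = { T := h(nil,h(nil,node(node(node(one,0),h(e,one,k)),0),nil),node(node(one,0),h(e,one,k))), W := node(node(one,0),h(e,one,k)), X2 := h(nil,node(node(node(one,0),h(e,one,k)),0),nil), Y2 := h(nil,h(nil,node(node(node(one,0),h(e,one,k)),0),nil),node(node(one,0),h(e,one,k))) }, so Y2 := h(nil,h(nil,node(node(node(one,0),h(e,one,k)),0),nil),node(node(one,0),h(e,one,k))).

h(nil,h(nil,node(node(node(one,0),h(e,one,k)),0),nil),node(node(one,0),h(e,one,k)))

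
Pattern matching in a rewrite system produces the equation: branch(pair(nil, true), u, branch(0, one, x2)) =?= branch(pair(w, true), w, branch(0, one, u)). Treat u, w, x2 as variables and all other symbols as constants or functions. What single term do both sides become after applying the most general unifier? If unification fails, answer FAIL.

Decompose branch/3: pair(nil, true) =?= pair(w, true),  u =?= w,  branch(0, one, x2) =?= branch(0, one, u).
Decompose pair/2: nil =?= w,  true =?= true.
Bind w := nil; substituting into the one remaining equation that mentions w gives: u =?= nil.
Delete trivial equation true =?= true.
Bind u := nil; substituting into the remaining equation gives: branch(0, one, x2) =?= branch(0, one, nil).
Decompose branch/3: 0 =?= 0,  one =?= one,  x2 =?= nil.
Delete trivial equation 0 =?= 0.
Delete trivial equation one =?= one.
Bind x2 := nil.
Applying the MGU to either side gives branch(pair(nil, true), nil, branch(0, one, nil)).

branch(pair(nil, true), nil, branch(0, one, nil))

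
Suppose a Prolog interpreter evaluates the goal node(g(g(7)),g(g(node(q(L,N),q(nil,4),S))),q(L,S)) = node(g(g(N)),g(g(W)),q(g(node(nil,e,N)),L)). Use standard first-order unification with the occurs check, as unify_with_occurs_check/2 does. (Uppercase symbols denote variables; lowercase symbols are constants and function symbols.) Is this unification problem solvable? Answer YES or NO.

Decompose node/3: g(g(7)) = g(g(N)),  g(g(node(q(L,N),q(nil,4),S))) = g(g(W)),  q(L,S) = q(g(node(nil,e,N)),L).
Decompose g/1: g(7) = g(N).
Decompose g/1: 7 = N.
Bind N := 7; substituting into the remaining equations gives: g(g(node(q(L,7),q(nil,4),S))) = g(g(W)),  q(L,S) = q(g(node(nil,e,7)),L).
Decompose g/1: g(node(q(L,7),q(nil,4),S)) = g(W).
Decompose g/1: node(q(L,7),q(nil,4),S) = W.
Bind W := node(q(L,7),q(nil,4),S); no other remaining equation mentions W.
Decompose q/2: L = g(node(nil,e,7)),  S = L.
Bind L := g(node(nil,e,7)); substituting into the remaining equation gives: S = g(node(nil,e,7)). Substituting into the earlier binding gives W := node(q(g(node(nil,e,7)),7),q(nil,4),S).
Bind S := g(node(nil,e,7)). Substituting into the earlier binding gives W := node(q(g(node(nil,e,7)),7),q(nil,4),g(node(nil,e,7))).
No equations remain and no clash or occurs-check failure arose, so a unifier exists.

YES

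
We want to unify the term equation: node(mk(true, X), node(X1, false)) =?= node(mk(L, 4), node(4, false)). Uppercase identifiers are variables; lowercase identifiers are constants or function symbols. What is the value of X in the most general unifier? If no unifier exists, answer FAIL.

4

Decompose node/2: mk(true, X) =?= mk(L, 4),  node(X1, false) =?= node(4, false).
Decompose mk/2: true =?= L,  X =?= 4.
Bind L := true; no other remaining equation mentions L.
Bind X := 4; no other remaining equation mentions X.
Decompose node/2: X1 =?= 4,  false =?= false.
Bind X1 := 4; no other remaining equation mentions X1.
Delete trivial equation false =?= false.
MGU = { L := true, X := 4, X1 := 4 }, so X := 4.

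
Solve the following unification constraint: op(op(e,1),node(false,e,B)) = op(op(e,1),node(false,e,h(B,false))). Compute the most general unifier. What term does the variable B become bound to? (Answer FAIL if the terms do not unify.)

Decompose op/2: op(e,1) = op(e,1),  node(false,e,B) = node(false,e,h(B,false)).
Delete trivial equation op(e,1) = op(e,1).
Decompose node/3: false = false,  e = e,  B = h(B,false).
Delete trivial equation false = false.
Delete trivial equation e = e.
Occurs check fails: B occurs in h(B,false); the equation B = h(B,false) has no finite solution.

FAIL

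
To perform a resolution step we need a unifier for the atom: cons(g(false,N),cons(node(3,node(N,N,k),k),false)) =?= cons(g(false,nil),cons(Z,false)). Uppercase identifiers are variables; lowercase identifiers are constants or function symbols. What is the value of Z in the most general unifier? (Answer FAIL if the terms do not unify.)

node(3,node(nil,nil,k),k)

Decompose cons/2: g(false,N) =?= g(false,nil),  cons(node(3,node(N,N,k),k),false) =?= cons(Z,false).
Decompose g/2: false =?= false,  N =?= nil.
Delete trivial equation false =?= false.
Bind N := nil; substituting into the remaining equation gives: cons(node(3,node(nil,nil,k),k),false) =?= cons(Z,false).
Decompose cons/2: node(3,node(nil,nil,k),k) =?= Z,  false =?= false.
Bind Z := node(3,node(nil,nil,k),k); no other remaining equation mentions Z.
Delete trivial equation false =?= false.
MGU = { N ↦ nil, Z ↦ node(3,node(nil,nil,k),k) }, so Z ↦ node(3,node(nil,nil,k),k).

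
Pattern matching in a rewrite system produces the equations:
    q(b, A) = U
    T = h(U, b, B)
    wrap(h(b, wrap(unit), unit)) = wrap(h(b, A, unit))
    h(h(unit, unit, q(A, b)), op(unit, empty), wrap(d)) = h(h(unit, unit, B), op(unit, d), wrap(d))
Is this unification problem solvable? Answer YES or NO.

NO

Bind U := q(b, A); substituting into the one remaining equation that mentions U gives: T = h(q(b, A), b, B).
Bind T := h(q(b, A), b, B); no other remaining equation mentions T.
Decompose wrap/1: h(b, wrap(unit), unit) = h(b, A, unit).
Decompose h/3: b = b,  wrap(unit) = A,  unit = unit.
Delete trivial equation b = b.
Bind A := wrap(unit); substituting into the one remaining equation that mentions A gives: h(h(unit, unit, q(wrap(unit), b)), op(unit, empty), wrap(d)) = h(h(unit, unit, B), op(unit, d), wrap(d)). Substituting into the earlier bindings gives U := q(b, wrap(unit)), T := h(q(b, wrap(unit)), b, B).
Delete trivial equation unit = unit.
Decompose h/3: h(unit, unit, q(wrap(unit), b)) = h(unit, unit, B),  op(unit, empty) = op(unit, d),  wrap(d) = wrap(d).
Decompose h/3: unit = unit,  unit = unit,  q(wrap(unit), b) = B.
Delete trivial equation unit = unit.
Delete trivial equation unit = unit.
Bind B := q(wrap(unit), b); no other remaining equation mentions B. Substituting into the earlier binding gives T := h(q(b, wrap(unit)), b, q(wrap(unit), b)).
Decompose op/2: unit = unit,  empty = d.
Delete trivial equation unit = unit.
Clash: constants empty and d differ; no unifier exists.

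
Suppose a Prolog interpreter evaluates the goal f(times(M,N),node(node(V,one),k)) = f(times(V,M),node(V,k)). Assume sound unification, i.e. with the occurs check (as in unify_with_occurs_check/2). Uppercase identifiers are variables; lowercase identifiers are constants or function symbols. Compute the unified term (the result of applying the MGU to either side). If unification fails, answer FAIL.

Decompose f/2: times(M,N) = times(V,M),  node(node(V,one),k) = node(V,k).
Decompose times/2: M = V,  N = M.
Bind M := V; substituting into the one remaining equation that mentions M gives: N = V.
Bind N := V; no other remaining equation mentions N.
Decompose node/2: node(V,one) = V,  k = k.
Occurs check fails: V occurs in node(V,one); the equation V = node(V,one) has no finite solution.

FAIL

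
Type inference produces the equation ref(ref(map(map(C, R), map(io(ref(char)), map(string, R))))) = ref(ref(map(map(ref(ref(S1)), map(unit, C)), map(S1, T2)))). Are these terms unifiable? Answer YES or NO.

Decompose ref/1: ref(map(map(C, R), map(io(ref(char)), map(string, R)))) = ref(map(map(ref(ref(S1)), map(unit, C)), map(S1, T2))).
Decompose ref/1: map(map(C, R), map(io(ref(char)), map(string, R))) = map(map(ref(ref(S1)), map(unit, C)), map(S1, T2)).
Decompose map/2: map(C, R) = map(ref(ref(S1)), map(unit, C)),  map(io(ref(char)), map(string, R)) = map(S1, T2).
Decompose map/2: C = ref(ref(S1)),  R = map(unit, C).
Bind C := ref(ref(S1)); substituting into the one remaining equation that mentions C gives: R = map(unit, ref(ref(S1))).
Bind R := map(unit, ref(ref(S1))); substituting into the remaining equation gives: map(io(ref(char)), map(string, map(unit, ref(ref(S1))))) = map(S1, T2).
Decompose map/2: io(ref(char)) = S1,  map(string, map(unit, ref(ref(S1)))) = T2.
Bind S1 := io(ref(char)); substituting into the remaining equation gives: map(string, map(unit, ref(ref(io(ref(char)))))) = T2. Substituting into the earlier bindings gives C := ref(ref(io(ref(char)))), R := map(unit, ref(ref(io(ref(char))))).
Bind T2 := map(string, map(unit, ref(ref(io(ref(char)))))).
No equations remain and no clash or occurs-check failure arose, so a unifier exists.

YES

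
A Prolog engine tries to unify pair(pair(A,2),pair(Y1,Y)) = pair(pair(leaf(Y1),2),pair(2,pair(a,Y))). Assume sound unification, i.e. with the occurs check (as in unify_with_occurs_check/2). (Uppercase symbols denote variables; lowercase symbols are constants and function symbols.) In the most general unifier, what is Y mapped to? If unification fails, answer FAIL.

Decompose pair/2: pair(A,2) = pair(leaf(Y1),2),  pair(Y1,Y) = pair(2,pair(a,Y)).
Decompose pair/2: A = leaf(Y1),  2 = 2.
Bind A := leaf(Y1); no other remaining equation mentions A.
Delete trivial equation 2 = 2.
Decompose pair/2: Y1 = 2,  Y = pair(a,Y).
Bind Y1 := 2; no other remaining equation mentions Y1. Substituting into the earlier binding gives A := leaf(2).
Occurs check fails: Y occurs in pair(a,Y); the equation Y = pair(a,Y) has no finite solution.

FAIL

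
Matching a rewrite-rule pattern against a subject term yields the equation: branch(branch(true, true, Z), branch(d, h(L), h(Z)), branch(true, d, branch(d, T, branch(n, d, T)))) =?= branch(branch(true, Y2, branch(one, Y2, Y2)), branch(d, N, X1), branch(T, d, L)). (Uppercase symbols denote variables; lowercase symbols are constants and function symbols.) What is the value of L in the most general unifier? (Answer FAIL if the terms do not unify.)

Decompose branch/3: branch(true, true, Z) =?= branch(true, Y2, branch(one, Y2, Y2)),  branch(d, h(L), h(Z)) =?= branch(d, N, X1),  branch(true, d, branch(d, T, branch(n, d, T))) =?= branch(T, d, L).
Decompose branch/3: true =?= true,  true =?= Y2,  Z =?= branch(one, Y2, Y2).
Delete trivial equation true =?= true.
Bind Y2 := true; substituting into the one remaining equation that mentions Y2 gives: Z =?= branch(one, true, true).
Bind Z := branch(one, true, true); substituting into the one remaining equation that mentions Z gives: branch(d, h(L), h(branch(one, true, true))) =?= branch(d, N, X1).
Decompose branch/3: d =?= d,  h(L) =?= N,  h(branch(one, true, true)) =?= X1.
Delete trivial equation d =?= d.
Bind N := h(L); no other remaining equation mentions N.
Bind X1 := h(branch(one, true, true)); no other remaining equation mentions X1.
Decompose branch/3: true =?= T,  d =?= d,  branch(d, T, branch(n, d, T)) =?= L.
Bind T := true; substituting into the one remaining equation that mentions T gives: branch(d, true, branch(n, d, true)) =?= L.
Delete trivial equation d =?= d.
Bind L := branch(d, true, branch(n, d, true)). Substituting into the earlier binding gives N := h(branch(d, true, branch(n, d, true))).
MGU = { Y2 -> true, Z -> branch(one, true, true), N -> h(branch(d, true, branch(n, d, true))), X1 -> h(branch(one, true, true)), T -> true, L -> branch(d, true, branch(n, d, true)) }, so L -> branch(d, true, branch(n, d, true)).

branch(d, true, branch(n, d, true))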